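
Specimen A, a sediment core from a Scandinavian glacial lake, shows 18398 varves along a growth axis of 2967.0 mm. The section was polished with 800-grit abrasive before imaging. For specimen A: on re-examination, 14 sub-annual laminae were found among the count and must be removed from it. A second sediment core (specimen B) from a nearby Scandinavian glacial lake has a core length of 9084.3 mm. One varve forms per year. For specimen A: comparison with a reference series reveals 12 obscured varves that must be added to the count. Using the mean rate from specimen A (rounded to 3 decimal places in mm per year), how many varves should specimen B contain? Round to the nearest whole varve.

Specimen A: adjusted count: 18398 − 14 + 12 = 18396 varves.
A: 2967.0 mm over 18396 years gives 2967.0 / 18396 ≈ 0.161 mm/year.
B spans 9084.3 / 0.161 = 56424.22 years ≈ 56424 varves.

56424 varves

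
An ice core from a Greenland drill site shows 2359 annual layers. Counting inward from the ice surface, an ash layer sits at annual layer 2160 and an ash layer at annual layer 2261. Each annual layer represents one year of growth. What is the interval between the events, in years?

101 years

The two markers are separated by 2261 − 2160 = 101 annual layers.
At one annual layer per year, 101 years elapsed between them.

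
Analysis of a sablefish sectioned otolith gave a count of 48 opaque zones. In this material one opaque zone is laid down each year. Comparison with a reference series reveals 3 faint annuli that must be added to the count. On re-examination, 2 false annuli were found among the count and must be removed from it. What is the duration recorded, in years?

After corrections the count is 48 − 2 + 3 = 49 opaque zones.
At one opaque zone per year, that is 49 years.

49 years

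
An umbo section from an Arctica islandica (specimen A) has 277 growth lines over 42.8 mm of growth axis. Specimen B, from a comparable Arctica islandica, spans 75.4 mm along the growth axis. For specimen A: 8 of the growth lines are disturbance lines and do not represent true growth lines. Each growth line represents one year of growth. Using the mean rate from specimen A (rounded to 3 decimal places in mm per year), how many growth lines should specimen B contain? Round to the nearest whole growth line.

474 growth lines

Specimen A: correcting the raw count gives 277 − 8 = 269 true growth lines.
A: 42.8 mm over 269 years gives 42.8 / 269 ≈ 0.159 mm/year.
B spans 75.4 / 0.159 = 474.21 years ≈ 474 growth lines.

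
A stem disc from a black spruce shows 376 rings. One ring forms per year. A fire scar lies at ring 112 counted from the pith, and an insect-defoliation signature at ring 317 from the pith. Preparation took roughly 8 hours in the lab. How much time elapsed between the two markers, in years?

317 − 112 = 205 rings lie between the two events.
At one ring per year, 205 years elapsed between them.

205 years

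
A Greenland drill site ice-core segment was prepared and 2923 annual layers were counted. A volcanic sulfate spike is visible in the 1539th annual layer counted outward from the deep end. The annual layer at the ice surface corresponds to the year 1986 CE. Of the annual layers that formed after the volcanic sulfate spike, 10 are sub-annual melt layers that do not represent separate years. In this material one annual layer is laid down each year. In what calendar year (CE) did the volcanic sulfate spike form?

612 CE

Between annual layer 1539 and the ice surface there are 2923 − 1539 = 1384 annual layers.
Excluding 10 false annual layers: 1384 − 10 = 1374.
The annual layer at the ice surface is 1986 CE, so the volcanic sulfate spike dates to 1986 − 1374 = 612 CE.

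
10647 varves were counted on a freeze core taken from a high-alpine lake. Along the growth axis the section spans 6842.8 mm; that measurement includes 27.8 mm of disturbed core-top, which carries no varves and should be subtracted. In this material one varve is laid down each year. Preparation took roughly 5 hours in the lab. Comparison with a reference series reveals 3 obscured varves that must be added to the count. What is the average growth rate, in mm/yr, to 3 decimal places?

0.640 mm/yr

Correcting the raw count gives 10647 + 3 = 10650 true varves.
Removing the 27.8 mm offcut leaves 6842.8 − 27.8 = 6815.0 mm.
Extension rate ≈ 6815.0 / 10650 = 0.640 mm/yr.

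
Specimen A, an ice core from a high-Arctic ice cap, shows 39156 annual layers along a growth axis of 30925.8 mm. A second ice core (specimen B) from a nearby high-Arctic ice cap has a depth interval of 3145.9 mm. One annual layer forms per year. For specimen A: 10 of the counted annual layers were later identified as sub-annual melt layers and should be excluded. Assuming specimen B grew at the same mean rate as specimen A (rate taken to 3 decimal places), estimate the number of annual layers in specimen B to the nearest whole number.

3982 annual layers

Specimen A: after corrections the count is 39156 − 10 = 39146 annual layers.
A: Mean rate = 30925.8 mm / 39146 years ≈ 0.790 mm/year.
B spans 3145.9 / 0.790 = 3982.15 years ≈ 3982 annual layers.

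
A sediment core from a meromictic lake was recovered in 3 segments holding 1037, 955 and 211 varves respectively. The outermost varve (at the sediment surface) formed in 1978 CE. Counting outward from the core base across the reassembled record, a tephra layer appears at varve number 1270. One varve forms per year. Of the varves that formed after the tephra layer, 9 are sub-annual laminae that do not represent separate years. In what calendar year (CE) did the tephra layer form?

Total varves = 1037 + 955 + 211 = 2203.
2203 − 1270 = 933 varves lie beyond the tephra layer toward the sediment surface.
933 − 9 false = 924 true varves after the tephra layer.
The varve at the sediment surface is 1978 CE, so the tephra layer dates to 1978 − 924 = 1054 CE.

1054 CE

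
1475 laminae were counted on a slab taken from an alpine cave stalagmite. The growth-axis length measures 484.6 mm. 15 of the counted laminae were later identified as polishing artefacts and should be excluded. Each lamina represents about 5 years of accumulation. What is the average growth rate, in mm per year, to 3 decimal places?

Adjusted count: 1475 − 15 = 1460 laminae.
At 5 years per lamina, 1460 × 5 = 7300 years.
Extension rate ≈ 484.6 / 7300 = 0.066 mm per year.

0.066 mm per year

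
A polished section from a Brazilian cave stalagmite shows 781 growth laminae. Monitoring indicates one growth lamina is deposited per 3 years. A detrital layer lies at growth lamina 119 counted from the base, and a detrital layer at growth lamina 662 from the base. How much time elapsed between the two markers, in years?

662 − 119 = 543 growth laminae lie between the two events.
At 3 years per growth lamina, 543 × 3 = 1629 years.

1629 years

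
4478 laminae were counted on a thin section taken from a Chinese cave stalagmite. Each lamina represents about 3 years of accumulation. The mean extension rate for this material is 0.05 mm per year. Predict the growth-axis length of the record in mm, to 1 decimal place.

4478 laminae at 3 years each span 4478 × 3 = 13434 years.
Length ≈ 0.05 × 13434 = 671.7 mm.

671.7 mm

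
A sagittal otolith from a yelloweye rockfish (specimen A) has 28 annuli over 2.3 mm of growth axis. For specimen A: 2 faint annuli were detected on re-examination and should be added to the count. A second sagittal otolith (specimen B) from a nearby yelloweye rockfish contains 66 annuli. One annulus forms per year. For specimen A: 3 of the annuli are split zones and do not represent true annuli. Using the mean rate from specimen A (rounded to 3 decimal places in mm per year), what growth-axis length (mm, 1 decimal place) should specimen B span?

5.6 mm

Specimen A: true annulus count = 28 − 3 + 2 = 27.
A: 2.3 mm over 27 years gives 2.3 / 27 ≈ 0.085 mm/yr.
B's length ≈ 0.085 × 66 = 5.6 mm.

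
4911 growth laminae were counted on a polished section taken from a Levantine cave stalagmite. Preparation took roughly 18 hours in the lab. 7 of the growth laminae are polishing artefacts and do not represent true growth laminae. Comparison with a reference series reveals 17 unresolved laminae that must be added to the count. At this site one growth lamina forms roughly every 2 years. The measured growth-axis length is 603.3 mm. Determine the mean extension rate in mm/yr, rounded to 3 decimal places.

After corrections the count is 4911 − 7 + 17 = 4921 growth laminae.
Multiplying by 2 years per growth lamina: 4921 × 2 = 9842 years.
Extension rate ≈ 603.3 / 9842 = 0.061 mm/yr.

0.061 mm/yr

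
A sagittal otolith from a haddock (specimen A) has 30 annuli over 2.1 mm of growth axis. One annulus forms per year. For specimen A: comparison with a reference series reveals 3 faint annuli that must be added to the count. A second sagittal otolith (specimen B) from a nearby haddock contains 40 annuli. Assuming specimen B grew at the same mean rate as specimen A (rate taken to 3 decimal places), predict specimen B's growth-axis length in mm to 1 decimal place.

Specimen A: after corrections the count is 30 + 3 = 33 annuli.
A: Extension rate ≈ 2.1 / 33 = 0.064 mm/yr.
For B, 0.064 mm/year × 40 years = 2.6 mm.

2.6 mm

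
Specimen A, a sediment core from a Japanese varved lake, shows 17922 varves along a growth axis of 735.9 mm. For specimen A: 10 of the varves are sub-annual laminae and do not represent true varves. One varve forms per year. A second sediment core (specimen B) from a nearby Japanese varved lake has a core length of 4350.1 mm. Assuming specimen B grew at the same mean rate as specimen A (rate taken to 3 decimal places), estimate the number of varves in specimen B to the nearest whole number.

106100 varves

Specimen A: after corrections the count is 17922 − 10 = 17912 varves.
A: Mean rate = 735.9 mm / 17912 years ≈ 0.041 mm per year.
Specimen B: 4350.1 mm / 0.041 mm per year = 106100.00 years ≈ 106100 varves.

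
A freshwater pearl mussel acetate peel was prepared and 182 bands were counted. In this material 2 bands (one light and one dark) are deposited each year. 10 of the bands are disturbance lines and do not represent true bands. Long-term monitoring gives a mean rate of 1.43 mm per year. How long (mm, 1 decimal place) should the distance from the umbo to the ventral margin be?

After corrections the count is 182 − 10 = 172 bands.
With 2 bands per year, 172 / 2 = 86 years.
86 years at 1.43 mm/year gives 1.43 × 86 = 123.0 mm.

123.0 mm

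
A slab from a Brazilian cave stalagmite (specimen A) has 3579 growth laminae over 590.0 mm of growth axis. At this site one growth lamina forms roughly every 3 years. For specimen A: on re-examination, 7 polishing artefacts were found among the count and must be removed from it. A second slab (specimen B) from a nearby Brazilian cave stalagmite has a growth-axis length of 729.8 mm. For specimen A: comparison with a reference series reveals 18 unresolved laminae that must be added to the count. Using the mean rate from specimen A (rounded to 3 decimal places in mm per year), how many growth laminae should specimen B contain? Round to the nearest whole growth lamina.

4423 growth laminae

Specimen A: true growth lamina count = 3579 − 7 + 18 = 3590.
Specimen A: multiplying by 3 years per growth lamina: 3590 × 3 = 10770 years.
A: 590.0 mm over 10770 years gives 590.0 / 10770 ≈ 0.055 mm/year.
Specimen B: 729.8 mm / 0.055 mm per year = 13269.09 years; at 3 years per growth lamina that is 13269.09 / 3 ≈ 4423 growth laminae.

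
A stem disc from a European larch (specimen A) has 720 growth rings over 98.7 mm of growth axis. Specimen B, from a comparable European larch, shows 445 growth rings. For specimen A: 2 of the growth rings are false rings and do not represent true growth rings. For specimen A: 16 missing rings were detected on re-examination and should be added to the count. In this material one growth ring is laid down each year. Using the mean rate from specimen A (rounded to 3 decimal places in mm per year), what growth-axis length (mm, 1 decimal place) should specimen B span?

59.6 mm

Specimen A: true growth ring count = 720 − 2 + 16 = 734.
A: 98.7 mm over 734 years gives 98.7 / 734 ≈ 0.134 mm per year.
Length of B = 0.134 × 445 = 59.6 mm.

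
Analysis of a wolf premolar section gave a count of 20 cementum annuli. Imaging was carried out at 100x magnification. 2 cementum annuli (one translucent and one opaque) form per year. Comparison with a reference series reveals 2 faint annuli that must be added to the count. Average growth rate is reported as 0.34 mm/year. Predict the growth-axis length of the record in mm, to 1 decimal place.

After corrections the count is 20 + 2 = 22 cementum annuli.
Dividing by 2 cementum annuli per year: 22 / 2 = 11 years.
Length ≈ 0.34 × 11 = 3.7 mm.

3.7 mm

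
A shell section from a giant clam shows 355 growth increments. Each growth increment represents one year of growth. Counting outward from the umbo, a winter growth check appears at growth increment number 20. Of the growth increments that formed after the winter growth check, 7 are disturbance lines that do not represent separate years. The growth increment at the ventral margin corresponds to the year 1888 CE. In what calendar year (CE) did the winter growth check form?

1560 CE

355 − 20 = 335 growth increments lie beyond the winter growth check toward the ventral margin.
Excluding 7 false growth increments: 335 − 7 = 328.
1888 − 328 = 1560 CE.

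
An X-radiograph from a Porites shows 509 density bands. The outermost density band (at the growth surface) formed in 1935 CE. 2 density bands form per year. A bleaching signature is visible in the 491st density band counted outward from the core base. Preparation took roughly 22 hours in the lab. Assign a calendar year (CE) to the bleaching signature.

1926 CE

509 − 491 = 18 density bands lie beyond the bleaching signature toward the growth surface.
With 2 density bands per year, 18 / 2 = 9 years.
1935 − 9 = 1926 CE.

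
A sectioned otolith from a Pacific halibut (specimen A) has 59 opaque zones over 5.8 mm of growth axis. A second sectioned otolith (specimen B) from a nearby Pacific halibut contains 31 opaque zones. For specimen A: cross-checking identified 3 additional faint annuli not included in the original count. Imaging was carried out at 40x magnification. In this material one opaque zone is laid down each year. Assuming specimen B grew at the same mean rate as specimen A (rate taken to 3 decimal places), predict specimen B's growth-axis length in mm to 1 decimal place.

2.9 mm

Specimen A: adjusted count: 59 + 3 = 62 opaque zones.
A: Mean rate = 5.8 mm / 62 years ≈ 0.094 mm/yr.
Length of B = 0.094 × 31 = 2.9 mm.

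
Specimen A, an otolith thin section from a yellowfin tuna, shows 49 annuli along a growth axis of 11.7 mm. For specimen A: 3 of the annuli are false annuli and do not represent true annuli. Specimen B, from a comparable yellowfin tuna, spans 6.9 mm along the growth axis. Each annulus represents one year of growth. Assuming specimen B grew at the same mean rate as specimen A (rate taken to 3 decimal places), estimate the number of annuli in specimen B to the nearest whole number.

27 annuli

Specimen A: correcting the raw count gives 49 − 3 = 46 true annuli.
A: Extension rate ≈ 11.7 / 46 = 0.254 mm per year.
For B, 6.9 / 0.254 = 27.17 years ≈ 27 annuli.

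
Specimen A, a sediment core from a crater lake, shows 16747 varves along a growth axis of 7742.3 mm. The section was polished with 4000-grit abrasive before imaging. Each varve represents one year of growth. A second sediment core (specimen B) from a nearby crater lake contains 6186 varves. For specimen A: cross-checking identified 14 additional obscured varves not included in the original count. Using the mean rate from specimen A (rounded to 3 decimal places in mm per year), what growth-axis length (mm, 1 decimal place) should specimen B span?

Specimen A: adjusted count: 16747 + 14 = 16761 varves.
A: Mean rate = 7742.3 mm / 16761 years ≈ 0.462 mm/year.
B's length ≈ 0.462 × 6186 = 2857.9 mm.

2857.9 mm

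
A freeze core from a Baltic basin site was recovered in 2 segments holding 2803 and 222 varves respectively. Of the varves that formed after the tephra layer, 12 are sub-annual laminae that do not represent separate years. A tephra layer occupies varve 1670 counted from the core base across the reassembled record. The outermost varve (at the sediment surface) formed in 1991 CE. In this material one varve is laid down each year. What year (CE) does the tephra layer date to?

Total varves = 2803 + 222 = 3025.
3025 − 1670 = 1355 varves lie beyond the tephra layer toward the sediment surface.
Excluding 12 false varves: 1355 − 12 = 1343.
1991 − 1343 = 648 CE.

648 CE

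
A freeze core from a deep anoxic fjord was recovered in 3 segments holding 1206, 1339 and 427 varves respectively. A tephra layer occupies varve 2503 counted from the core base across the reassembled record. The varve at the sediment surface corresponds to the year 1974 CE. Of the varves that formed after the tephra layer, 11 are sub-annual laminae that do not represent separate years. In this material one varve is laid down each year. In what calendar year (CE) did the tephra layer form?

Total varves = 1206 + 1339 + 427 = 2972.
2972 − 2503 = 469 varves lie beyond the tephra layer toward the sediment surface.
Removing the 11 false varves leaves 469 − 11 = 458 true varves beyond the tephra layer.
The varve at the sediment surface is 1974 CE, so the tephra layer dates to 1974 − 458 = 1516 CE.

1516 CE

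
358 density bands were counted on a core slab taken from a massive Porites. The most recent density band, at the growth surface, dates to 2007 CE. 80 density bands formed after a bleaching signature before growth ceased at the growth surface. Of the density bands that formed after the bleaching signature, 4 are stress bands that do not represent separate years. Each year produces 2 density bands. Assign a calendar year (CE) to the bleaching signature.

1969 CE

80 density bands post-date the bleaching signature.
Excluding 4 false density bands: 80 − 4 = 76.
Dividing by 2 density bands per year: 76 / 2 = 38 years.
The density band at the growth surface is 2007 CE, so the bleaching signature dates to 2007 − 38 = 1969 CE.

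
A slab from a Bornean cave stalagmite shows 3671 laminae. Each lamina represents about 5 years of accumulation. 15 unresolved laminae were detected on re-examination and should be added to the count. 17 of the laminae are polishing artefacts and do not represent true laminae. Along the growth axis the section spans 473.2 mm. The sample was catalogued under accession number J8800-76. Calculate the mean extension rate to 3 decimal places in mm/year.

After corrections the count is 3671 − 17 + 15 = 3669 laminae.
At 5 years per lamina, 3669 × 5 = 18345 years.
Mean rate = 473.2 mm / 18345 years ≈ 0.026 mm/year.

0.026 mm/year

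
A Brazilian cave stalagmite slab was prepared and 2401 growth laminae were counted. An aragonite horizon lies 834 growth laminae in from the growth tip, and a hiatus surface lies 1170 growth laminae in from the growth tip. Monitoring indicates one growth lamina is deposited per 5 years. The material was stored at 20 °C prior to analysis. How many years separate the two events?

The two markers are separated by 1170 − 834 = 336 growth laminae.
At 5 years per growth lamina, 336 × 5 = 1680 years.

1680 years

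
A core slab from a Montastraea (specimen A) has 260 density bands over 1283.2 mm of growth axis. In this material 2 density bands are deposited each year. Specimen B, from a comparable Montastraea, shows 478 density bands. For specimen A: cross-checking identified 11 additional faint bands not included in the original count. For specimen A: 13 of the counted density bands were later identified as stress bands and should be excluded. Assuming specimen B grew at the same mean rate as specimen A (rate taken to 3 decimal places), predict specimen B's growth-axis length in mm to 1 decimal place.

Specimen A: after corrections the count is 260 − 13 + 11 = 258 density bands.
Specimen A: with 2 density bands per year, 258 / 2 = 129 years.
A: Extension rate ≈ 1283.2 / 129 = 9.947 mm/year.
Specimen B: dividing by 2 density bands per year: 478 / 2 = 239 years. Length of B = 9.947 × 239 = 2377.3 mm.

2377.3 mm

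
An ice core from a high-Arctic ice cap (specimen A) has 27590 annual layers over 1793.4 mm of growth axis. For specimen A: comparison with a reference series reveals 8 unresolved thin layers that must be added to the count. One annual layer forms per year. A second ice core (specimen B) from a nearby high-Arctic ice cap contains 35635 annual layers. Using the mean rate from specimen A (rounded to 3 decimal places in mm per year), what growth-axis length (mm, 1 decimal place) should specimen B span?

Specimen A: true annual layer count = 27590 + 8 = 27598.
A: Extension rate ≈ 1793.4 / 27598 = 0.065 mm per year.
For B, 0.065 mm/year × 35635 years = 2316.3 mm.

2316.3 mm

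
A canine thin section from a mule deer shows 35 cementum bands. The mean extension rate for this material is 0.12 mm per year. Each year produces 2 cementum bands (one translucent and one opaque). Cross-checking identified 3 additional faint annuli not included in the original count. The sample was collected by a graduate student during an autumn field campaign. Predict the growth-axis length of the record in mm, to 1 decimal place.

True cementum band count = 35 + 3 = 38.
38 cementum bands at 2 per year is 38 / 2 = 19 years.
Length ≈ 0.12 × 19 = 2.3 mm.

2.3 mm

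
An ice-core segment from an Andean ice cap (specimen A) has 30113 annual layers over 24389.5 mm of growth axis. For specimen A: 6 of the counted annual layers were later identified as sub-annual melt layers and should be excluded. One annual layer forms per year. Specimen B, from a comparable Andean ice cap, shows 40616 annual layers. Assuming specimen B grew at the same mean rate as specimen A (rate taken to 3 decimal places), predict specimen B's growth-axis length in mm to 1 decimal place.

Specimen A: adjusted count: 30113 − 6 = 30107 annual layers.
A: Extension rate ≈ 24389.5 / 30107 = 0.810 mm/year.
B's length ≈ 0.810 × 40616 = 32899.0 mm.

32899.0 mm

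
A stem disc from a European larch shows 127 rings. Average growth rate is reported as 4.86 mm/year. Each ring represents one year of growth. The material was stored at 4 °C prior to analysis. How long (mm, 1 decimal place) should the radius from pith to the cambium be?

617.2 mm

The record spans 127 years at 4.86 mm per year.
Length ≈ 4.86 × 127 = 617.2 mm.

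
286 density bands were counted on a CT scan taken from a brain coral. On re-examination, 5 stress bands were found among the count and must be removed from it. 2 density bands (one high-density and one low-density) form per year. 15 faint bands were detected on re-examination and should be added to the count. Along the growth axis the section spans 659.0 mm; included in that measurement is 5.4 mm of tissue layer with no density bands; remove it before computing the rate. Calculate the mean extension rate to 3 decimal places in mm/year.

4.416 mm/year

Adjusted count: 286 − 5 + 15 = 296 density bands.
296 density bands at 2 per year is 296 / 2 = 148 years.
Net length = 659.0 − 5.4 = 653.6 mm.
Extension rate ≈ 653.6 / 148 = 4.416 mm/year.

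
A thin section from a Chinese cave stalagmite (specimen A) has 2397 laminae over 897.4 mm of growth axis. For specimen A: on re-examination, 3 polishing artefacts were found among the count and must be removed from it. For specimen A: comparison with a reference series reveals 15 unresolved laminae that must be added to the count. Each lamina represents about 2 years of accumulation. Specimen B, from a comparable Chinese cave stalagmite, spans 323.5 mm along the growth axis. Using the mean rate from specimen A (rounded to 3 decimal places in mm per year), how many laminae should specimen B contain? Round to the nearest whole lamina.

870 laminae

Specimen A: adjusted count: 2397 − 3 + 15 = 2409 laminae.
Specimen A: 2409 laminae at 2 years each span 2409 × 2 = 4818 years.
A: Extension rate ≈ 897.4 / 4818 = 0.186 mm/yr.
B spans 323.5 / 0.186 = 1739.25 years; at 2 years per lamina that is 1739.25 / 2 ≈ 870 laminae.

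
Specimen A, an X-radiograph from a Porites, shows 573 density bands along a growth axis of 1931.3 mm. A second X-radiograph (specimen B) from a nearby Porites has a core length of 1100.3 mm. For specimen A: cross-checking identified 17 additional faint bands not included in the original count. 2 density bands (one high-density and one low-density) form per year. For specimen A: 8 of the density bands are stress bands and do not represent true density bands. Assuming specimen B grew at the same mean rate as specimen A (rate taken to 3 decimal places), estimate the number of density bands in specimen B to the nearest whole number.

332 density bands

Specimen A: true density band count = 573 − 8 + 17 = 582.
Specimen A: with 2 density bands per year, 582 / 2 = 291 years.
A: Extension rate ≈ 1931.3 / 291 = 6.637 mm/yr.
Specimen B: 1100.3 mm / 6.637 mm per year = 165.78 years; at 2 density bands per year that is 165.78 × 2 ≈ 332 density bands.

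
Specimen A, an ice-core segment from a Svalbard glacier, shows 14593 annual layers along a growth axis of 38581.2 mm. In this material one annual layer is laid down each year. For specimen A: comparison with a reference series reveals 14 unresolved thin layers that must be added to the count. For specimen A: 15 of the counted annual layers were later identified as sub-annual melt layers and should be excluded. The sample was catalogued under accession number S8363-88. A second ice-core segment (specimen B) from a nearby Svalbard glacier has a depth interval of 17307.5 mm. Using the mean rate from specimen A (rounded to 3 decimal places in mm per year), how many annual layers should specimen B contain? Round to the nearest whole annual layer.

6546 annual layers

Specimen A: adjusted count: 14593 − 15 + 14 = 14592 annual layers.
A: 38581.2 mm over 14592 years gives 38581.2 / 14592 ≈ 2.644 mm/year.
For B, 17307.5 / 2.644 = 6545.95 years ≈ 6546 annual layers.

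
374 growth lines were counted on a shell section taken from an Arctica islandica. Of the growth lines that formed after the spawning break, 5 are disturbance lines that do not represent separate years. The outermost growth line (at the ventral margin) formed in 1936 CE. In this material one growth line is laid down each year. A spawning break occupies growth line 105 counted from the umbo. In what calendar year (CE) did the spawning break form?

The spawning break sits at growth line 105 from the umbo, so 374 − 105 = 269 growth lines formed after it.
269 − 5 false = 264 true growth lines after the spawning break.
The growth line at the ventral margin is 1936 CE, so the spawning break dates to 1936 − 264 = 1672 CE.

1672 CE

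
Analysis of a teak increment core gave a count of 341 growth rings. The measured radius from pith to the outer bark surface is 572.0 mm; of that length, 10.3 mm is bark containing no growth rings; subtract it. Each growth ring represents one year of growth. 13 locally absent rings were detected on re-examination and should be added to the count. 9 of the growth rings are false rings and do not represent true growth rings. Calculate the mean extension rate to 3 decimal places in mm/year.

Adjusted count: 341 − 9 + 13 = 345 growth rings.
Net length = 572.0 − 10.3 = 561.7 mm.
Mean rate = 561.7 mm / 345 years ≈ 1.628 mm/year.

1.628 mm/year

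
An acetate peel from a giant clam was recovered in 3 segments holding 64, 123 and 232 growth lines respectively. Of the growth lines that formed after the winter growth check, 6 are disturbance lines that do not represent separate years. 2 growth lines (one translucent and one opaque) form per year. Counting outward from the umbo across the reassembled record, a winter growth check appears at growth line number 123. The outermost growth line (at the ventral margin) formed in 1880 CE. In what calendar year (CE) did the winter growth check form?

1735 CE

Total growth lines = 64 + 123 + 232 = 419.
The winter growth check sits at growth line 123 from the umbo, so 419 − 123 = 296 growth lines formed after it.
Excluding 6 false growth lines: 296 − 6 = 290.
290 growth lines at 2 per year is 290 / 2 = 145 years.
The growth line at the ventral margin is 1880 CE, so the winter growth check dates to 1880 − 145 = 1735 CE.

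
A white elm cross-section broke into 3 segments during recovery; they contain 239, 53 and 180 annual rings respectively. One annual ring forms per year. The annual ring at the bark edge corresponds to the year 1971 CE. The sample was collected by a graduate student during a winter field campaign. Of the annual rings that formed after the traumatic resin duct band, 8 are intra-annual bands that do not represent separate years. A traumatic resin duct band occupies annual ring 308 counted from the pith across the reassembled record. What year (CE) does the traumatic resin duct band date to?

1815 CE

Total annual rings = 239 + 53 + 180 = 472.
Between annual ring 308 and the bark edge there are 472 − 308 = 164 annual rings.
Excluding 8 false annual rings: 164 − 8 = 156.
1971 − 156 = 1815 CE.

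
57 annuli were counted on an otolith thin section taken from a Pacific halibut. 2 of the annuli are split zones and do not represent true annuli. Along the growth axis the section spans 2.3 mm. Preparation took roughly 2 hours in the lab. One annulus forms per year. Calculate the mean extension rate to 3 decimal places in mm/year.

0.042 mm/year

Correcting the raw count gives 57 − 2 = 55 true annuli.
2.3 mm over 55 years gives 2.3 / 55 ≈ 0.042 mm/year.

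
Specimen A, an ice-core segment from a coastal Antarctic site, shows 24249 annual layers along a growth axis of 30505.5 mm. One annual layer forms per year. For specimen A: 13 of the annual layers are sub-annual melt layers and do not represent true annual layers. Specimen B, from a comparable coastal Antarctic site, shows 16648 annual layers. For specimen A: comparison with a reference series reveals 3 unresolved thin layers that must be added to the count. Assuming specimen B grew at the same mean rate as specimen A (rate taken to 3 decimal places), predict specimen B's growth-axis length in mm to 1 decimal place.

Specimen A: after corrections the count is 24249 − 13 + 3 = 24239 annual layers.
A: Mean rate = 30505.5 mm / 24239 years ≈ 1.259 mm per year.
B's length ≈ 1.259 × 16648 = 20959.8 mm.

20959.8 mm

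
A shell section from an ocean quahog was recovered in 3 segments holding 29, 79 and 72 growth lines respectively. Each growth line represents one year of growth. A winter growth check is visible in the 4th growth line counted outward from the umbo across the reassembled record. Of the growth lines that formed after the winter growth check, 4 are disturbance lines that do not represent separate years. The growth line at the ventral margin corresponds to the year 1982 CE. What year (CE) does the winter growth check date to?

1810 CE

Total growth lines = 29 + 79 + 72 = 180.
The winter growth check sits at growth line 4 from the umbo, so 180 − 4 = 176 growth lines formed after it.
Excluding 4 false growth lines: 176 − 4 = 172.
1982 − 172 = 1810 CE.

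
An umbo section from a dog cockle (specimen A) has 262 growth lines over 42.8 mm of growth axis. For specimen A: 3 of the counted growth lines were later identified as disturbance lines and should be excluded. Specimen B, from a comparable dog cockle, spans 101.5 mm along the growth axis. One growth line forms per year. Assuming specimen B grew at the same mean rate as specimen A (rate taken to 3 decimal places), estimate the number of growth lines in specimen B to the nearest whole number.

Specimen A: correcting the raw count gives 262 − 3 = 259 true growth lines.
A: 42.8 mm over 259 years gives 42.8 / 259 ≈ 0.165 mm/year.
For B, 101.5 / 0.165 = 615.15 years ≈ 615 growth lines.

615 growth lines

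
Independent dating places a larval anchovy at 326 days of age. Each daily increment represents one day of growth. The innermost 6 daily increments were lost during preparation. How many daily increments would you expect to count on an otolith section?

At one daily increment per day, 326 days correspond to 326 daily increments.
Less the 6 uncaptured daily increments: 326 − 6 = 320.

320 daily increments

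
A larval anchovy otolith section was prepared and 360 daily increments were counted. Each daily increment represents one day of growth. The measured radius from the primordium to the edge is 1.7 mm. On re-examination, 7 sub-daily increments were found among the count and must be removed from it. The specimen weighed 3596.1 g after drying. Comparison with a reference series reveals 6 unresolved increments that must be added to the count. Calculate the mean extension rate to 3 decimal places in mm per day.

After corrections the count is 360 − 7 + 6 = 359 daily increments.
1.7 mm over 359 days gives 1.7 / 359 ≈ 0.005 mm per day.

0.005 mm per day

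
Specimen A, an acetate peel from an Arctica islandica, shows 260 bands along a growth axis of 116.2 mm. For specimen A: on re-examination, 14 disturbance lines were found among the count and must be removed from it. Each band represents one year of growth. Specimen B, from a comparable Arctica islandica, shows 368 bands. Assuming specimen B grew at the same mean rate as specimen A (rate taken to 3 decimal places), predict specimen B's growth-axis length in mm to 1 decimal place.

173.7 mm

Specimen A: adjusted count: 260 − 14 = 246 bands.
A: Extension rate ≈ 116.2 / 246 = 0.472 mm/yr.
For B, 0.472 mm/year × 368 years = 173.7 mm.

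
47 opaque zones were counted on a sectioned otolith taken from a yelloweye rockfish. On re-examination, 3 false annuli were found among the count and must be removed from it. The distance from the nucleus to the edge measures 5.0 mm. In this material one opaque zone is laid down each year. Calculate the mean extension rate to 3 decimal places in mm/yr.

0.114 mm/yr

Correcting the raw count gives 47 − 3 = 44 true opaque zones.
Extension rate ≈ 5.0 / 44 = 0.114 mm/yr.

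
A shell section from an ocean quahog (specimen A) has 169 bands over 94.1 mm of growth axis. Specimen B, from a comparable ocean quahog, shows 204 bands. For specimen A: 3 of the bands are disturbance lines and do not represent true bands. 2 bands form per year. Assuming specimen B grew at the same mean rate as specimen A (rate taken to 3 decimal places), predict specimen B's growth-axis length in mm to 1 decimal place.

Specimen A: after corrections the count is 169 − 3 = 166 bands.
Specimen A: dividing by 2 bands per year: 166 / 2 = 83 years.
A: Mean rate = 94.1 mm / 83 years ≈ 1.134 mm/yr.
Specimen B: dividing by 2 bands per year: 204 / 2 = 102 years. B's length ≈ 1.134 × 102 = 115.7 mm.

115.7 mm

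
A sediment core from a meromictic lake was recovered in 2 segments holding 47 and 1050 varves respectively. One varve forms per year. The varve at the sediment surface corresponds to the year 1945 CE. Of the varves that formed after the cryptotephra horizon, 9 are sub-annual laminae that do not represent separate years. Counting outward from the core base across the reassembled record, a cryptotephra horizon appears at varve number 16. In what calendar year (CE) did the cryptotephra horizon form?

Total varves = 47 + 1050 = 1097.
The cryptotephra horizon sits at varve 16 from the core base, so 1097 − 16 = 1081 varves formed after it.
Excluding 9 false varves: 1081 − 9 = 1072.
The varve at the sediment surface is 1945 CE, so the cryptotephra horizon dates to 1945 − 1072 = 873 CE.

873 CE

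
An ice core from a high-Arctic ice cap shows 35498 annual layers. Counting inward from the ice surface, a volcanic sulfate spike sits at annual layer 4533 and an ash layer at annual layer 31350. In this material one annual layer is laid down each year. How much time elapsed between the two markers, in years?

26817 years

The two markers are separated by 31350 − 4533 = 26817 annual layers.
One annual layer per year makes the interval 26817 years.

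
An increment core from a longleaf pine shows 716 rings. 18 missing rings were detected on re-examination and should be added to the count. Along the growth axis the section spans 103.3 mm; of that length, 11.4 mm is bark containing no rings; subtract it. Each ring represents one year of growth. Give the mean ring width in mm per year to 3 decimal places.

After corrections the count is 716 + 18 = 734 rings.
Removing the 11.4 mm offcut leaves 103.3 − 11.4 = 91.9 mm.
Extension rate ≈ 91.9 / 734 = 0.125 mm per year.

0.125 mm per year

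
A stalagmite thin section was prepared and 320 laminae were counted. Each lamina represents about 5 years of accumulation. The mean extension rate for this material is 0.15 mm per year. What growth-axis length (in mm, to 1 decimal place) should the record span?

240.0 mm

Multiplying by 5 years per lamina: 320 × 5 = 1600 years.
Predicted length = 0.15 mm/year × 1600 years = 240.0 mm.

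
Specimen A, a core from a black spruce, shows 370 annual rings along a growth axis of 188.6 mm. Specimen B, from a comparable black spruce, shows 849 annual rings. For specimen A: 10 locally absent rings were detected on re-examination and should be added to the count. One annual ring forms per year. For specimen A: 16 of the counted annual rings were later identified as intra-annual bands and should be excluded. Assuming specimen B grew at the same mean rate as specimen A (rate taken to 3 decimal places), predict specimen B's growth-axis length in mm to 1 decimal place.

439.8 mm

Specimen A: adjusted count: 370 − 16 + 10 = 364 annual rings.
A: 188.6 mm over 364 years gives 188.6 / 364 ≈ 0.518 mm per year.
B's length ≈ 0.518 × 849 = 439.8 mm.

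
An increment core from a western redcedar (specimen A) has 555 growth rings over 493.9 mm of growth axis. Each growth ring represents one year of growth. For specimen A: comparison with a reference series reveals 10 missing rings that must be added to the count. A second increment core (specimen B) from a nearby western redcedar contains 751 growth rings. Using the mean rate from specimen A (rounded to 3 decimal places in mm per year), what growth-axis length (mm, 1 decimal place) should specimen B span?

656.4 mm

Specimen A: true growth ring count = 555 + 10 = 565.
A: 493.9 mm over 565 years gives 493.9 / 565 ≈ 0.874 mm/year.
B's length ≈ 0.874 × 751 = 656.4 mm.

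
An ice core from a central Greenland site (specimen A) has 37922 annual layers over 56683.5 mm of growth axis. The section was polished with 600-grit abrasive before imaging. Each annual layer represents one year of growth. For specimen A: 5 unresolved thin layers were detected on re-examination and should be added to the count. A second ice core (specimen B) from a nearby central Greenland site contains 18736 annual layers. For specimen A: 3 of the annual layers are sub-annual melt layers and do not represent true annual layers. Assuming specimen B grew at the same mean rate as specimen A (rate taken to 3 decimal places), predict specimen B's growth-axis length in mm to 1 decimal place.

Specimen A: adjusted count: 37922 − 3 + 5 = 37924 annual layers.
A: Mean rate = 56683.5 mm / 37924 years ≈ 1.495 mm/yr.
B's length ≈ 1.495 × 18736 = 28010.3 mm.

28010.3 mm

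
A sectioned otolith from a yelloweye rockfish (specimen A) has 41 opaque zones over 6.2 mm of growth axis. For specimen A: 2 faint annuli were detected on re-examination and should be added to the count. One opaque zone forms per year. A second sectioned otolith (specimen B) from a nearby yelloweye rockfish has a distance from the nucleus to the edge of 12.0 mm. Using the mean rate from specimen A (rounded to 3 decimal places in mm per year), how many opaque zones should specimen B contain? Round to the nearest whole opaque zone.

83 opaque zones

Specimen A: correcting the raw count gives 41 + 2 = 43 true opaque zones.
A: 6.2 mm over 43 years gives 6.2 / 43 ≈ 0.144 mm per year.
Specimen B: 12.0 mm / 0.144 mm per year = 83.33 years ≈ 83 opaque zones.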